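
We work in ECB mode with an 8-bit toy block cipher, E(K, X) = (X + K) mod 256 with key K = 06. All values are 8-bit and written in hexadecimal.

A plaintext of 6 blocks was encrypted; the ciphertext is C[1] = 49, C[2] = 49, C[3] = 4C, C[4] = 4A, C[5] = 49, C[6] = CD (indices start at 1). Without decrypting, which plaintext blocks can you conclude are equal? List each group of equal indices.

ECB encrypts each block independently with the same key, so equal ciphertext blocks imply equal plaintext blocks.
C[1] = C[2] = C[5] = 49, so P[1] = P[2] = P[5].

P[1] = P[2] = P[5]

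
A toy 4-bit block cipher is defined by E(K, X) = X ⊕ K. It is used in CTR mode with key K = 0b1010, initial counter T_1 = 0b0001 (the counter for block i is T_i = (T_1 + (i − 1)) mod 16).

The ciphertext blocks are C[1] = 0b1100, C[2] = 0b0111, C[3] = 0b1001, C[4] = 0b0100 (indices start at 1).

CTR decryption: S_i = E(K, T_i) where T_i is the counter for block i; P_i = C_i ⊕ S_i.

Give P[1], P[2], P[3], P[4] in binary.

P[1] = 0b0111, P[2] = 0b1111, P[3] = 0b0000, P[4] = 0b1010

P[1]: T = 0b0001, S = E(K, T) = 0b1011; 0b1100 ⊕ 0b1011 = 0b0111.
P[2]: T = 0b0010, S = E(K, T) = 0b1000; 0b0111 ⊕ 0b1000 = 0b1111.
P[3]: T = 0b0011, S = E(K, T) = 0b1001; 0b1001 ⊕ 0b1001 = 0b0000.
P[4]: T = 0b0100, S = E(K, T) = 0b1110; 0b0100 ⊕ 0b1110 = 0b1010.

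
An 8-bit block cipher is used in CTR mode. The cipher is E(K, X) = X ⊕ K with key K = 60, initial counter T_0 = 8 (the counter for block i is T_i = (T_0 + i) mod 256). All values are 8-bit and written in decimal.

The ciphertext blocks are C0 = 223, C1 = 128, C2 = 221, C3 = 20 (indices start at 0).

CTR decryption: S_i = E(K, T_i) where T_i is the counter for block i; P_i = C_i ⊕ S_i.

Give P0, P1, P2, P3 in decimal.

P0: T = 8, S = E(K, T) = 52; 223 ⊕ 52 = 235.
P1: T = 9, S = E(K, T) = 53; 128 ⊕ 53 = 181.
P2: T = 10, S = E(K, T) = 54; 221 ⊕ 54 = 235.
P3: T = 11, S = E(K, T) = 55; 20 ⊕ 55 = 35.

P0 = 235, P1 = 181, P2 = 235, P3 = 35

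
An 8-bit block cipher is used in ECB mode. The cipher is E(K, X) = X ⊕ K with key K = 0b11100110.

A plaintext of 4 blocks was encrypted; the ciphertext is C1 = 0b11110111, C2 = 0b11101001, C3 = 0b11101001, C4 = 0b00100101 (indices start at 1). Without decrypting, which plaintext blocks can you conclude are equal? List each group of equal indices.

ECB encrypts each block independently with the same key, so equal ciphertext blocks imply equal plaintext blocks.
C2 = C3 = 0b11101001, so P2 = P3.

P2 = P3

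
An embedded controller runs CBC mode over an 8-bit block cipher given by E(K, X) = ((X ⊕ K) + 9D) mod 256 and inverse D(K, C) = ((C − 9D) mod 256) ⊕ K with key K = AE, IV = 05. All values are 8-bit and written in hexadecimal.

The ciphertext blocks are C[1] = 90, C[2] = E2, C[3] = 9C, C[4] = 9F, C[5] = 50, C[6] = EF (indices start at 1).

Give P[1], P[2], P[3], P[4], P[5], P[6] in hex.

P[1] = 58, P[2] = 7B, P[3] = B3, P[4] = 30, P[5] = 82, P[6] = AC

CBC decryption: P_i = D(K, C_i) ⊕ C_{i−1}, with C_{0} = IV.
P[1]: D(K, 90) = 5D; 5D ⊕ 05 = 58.
P[2]: D(K, E2) = EB; EB ⊕ 90 = 7B.
P[3]: D(K, 9C) = 51; 51 ⊕ E2 = B3.
P[4]: D(K, 9F) = AC; AC ⊕ 9C = 30.
P[5]: D(K, 50) = 1D; 1D ⊕ 9F = 82.
P[6]: D(K, EF) = FC; FC ⊕ 50 = AC.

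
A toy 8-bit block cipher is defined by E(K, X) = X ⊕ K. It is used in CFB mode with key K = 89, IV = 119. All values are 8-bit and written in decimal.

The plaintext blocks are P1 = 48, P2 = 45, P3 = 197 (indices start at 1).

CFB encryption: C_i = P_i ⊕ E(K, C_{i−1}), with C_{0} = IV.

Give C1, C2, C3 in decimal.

C1: E(K, 119) = 46; 48 ⊕ 46 = 30.
C2: E(K, 30) = 71; 45 ⊕ 71 = 106.
C3: E(K, 106) = 51; 197 ⊕ 51 = 246.

C1 = 30, C2 = 106, C3 = 246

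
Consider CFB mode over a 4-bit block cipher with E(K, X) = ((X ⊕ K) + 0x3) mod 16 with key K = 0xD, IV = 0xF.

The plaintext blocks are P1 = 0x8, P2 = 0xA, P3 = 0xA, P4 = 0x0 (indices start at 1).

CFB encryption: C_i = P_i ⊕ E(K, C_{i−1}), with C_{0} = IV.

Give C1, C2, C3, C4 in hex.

C1 = 0xD, C2 = 0x9, C3 = 0xD, C4 = 0x3

C1: E(K, 0xF) = 0x5; 0x8 ⊕ 0x5 = 0xD.
C2: E(K, 0xD) = 0x3; 0xA ⊕ 0x3 = 0x9.
C3: E(K, 0x9) = 0x7; 0xA ⊕ 0x7 = 0xD.
C4: E(K, 0xD) = 0x3; 0x0 ⊕ 0x3 = 0x3.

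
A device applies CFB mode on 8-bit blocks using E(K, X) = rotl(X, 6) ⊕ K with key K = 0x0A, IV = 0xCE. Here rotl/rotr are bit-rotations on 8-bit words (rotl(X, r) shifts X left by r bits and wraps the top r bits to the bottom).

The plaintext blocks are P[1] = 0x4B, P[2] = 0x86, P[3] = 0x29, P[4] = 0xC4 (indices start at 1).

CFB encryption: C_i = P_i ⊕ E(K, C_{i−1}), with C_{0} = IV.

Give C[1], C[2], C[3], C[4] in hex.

C[1]: E(K, 0xCE) = 0xB9; 0x4B ⊕ 0xB9 = 0xF2.
C[2]: E(K, 0xF2) = 0xB6; 0x86 ⊕ 0xB6 = 0x30.
C[3]: E(K, 0x30) = 0x06; 0x29 ⊕ 0x06 = 0x2F.
C[4]: E(K, 0x2F) = 0xC1; 0xC4 ⊕ 0xC1 = 0x05.

C[1] = 0xF2, C[2] = 0x30, C[3] = 0x2F, C[4] = 0x05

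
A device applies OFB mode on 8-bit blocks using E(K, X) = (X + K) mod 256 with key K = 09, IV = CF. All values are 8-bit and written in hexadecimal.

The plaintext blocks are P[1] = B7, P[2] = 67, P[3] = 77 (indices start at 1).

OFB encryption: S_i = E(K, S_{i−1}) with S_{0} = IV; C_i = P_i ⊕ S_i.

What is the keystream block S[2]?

C[1]: S = E(K, CF) = D8; B7 ⊕ D8 = 6F.
C[2]: S = E(K, D8) = E1; 67 ⊕ E1 = 86.
So S[2] = E1.

E1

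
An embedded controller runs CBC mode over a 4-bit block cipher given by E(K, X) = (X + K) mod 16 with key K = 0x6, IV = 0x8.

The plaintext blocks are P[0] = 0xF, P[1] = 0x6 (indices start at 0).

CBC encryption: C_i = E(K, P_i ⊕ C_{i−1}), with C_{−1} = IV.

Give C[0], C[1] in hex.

C[0] = 0xD, C[1] = 0x1

C[0]: P[0] ⊕ 0x8 = 0x7; E(K, 0x7) = 0xD.
C[1]: P[1] ⊕ 0xD = 0xB; E(K, 0xB) = 0x1.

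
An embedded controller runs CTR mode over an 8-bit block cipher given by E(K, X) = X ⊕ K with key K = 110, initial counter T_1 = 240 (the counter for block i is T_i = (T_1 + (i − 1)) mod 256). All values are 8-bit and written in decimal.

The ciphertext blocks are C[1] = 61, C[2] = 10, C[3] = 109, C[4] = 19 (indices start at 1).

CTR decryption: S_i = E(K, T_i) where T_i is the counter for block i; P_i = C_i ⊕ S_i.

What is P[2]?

P[2]: T = 241, S = E(K, T) = 159; 10 ⊕ 159 = 149.

P[2] = 149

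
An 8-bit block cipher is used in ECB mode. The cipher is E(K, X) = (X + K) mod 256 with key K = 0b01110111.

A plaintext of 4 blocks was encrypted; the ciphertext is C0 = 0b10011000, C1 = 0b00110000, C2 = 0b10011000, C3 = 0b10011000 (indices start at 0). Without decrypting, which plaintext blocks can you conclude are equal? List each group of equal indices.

ECB encrypts each block independently with the same key, so equal ciphertext blocks imply equal plaintext blocks.
C0 = C2 = C3 = 0b10011000, so P0 = P2 = P3.

P0 = P2 = P3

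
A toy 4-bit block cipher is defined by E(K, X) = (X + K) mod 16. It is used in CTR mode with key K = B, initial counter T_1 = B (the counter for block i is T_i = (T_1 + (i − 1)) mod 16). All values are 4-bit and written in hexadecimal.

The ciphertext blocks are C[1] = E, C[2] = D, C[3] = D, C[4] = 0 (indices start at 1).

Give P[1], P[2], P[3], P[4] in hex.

P[1] = 8, P[2] = A, P[3] = 5, P[4] = 9

CTR decryption: S_i = E(K, T_i) where T_i is the counter for block i; P_i = C_i ⊕ S_i.
P[1]: T = B, S = E(K, T) = 6; E ⊕ 6 = 8.
P[2]: T = C, S = E(K, T) = 7; D ⊕ 7 = A.
P[3]: T = D, S = E(K, T) = 8; D ⊕ 8 = 5.
P[4]: T = E, S = E(K, T) = 9; 0 ⊕ 9 = 9.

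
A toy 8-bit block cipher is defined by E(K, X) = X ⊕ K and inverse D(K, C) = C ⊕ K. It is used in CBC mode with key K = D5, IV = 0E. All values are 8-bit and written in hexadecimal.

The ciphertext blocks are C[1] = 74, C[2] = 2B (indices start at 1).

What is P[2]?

CBC decryption: P_i = D(K, C_i) ⊕ C_{i−1}, with C_{0} = IV.
P[2]: D(K, 2B) = FE; FE ⊕ 74 = 8A.

P[2] = 8A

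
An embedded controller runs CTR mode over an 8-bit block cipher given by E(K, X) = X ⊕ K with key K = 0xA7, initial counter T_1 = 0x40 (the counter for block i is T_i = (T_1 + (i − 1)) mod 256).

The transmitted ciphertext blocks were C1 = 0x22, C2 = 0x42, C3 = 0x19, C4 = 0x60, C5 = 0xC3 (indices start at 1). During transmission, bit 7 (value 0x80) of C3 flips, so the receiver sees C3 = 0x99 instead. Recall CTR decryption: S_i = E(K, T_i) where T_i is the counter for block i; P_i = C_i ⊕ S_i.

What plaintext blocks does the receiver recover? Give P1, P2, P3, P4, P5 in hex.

P1 = 0xC5, P2 = 0xA4, P3 = 0x7C, P4 = 0x84, P5 = 0x20

Only C3 changed, to 0x99. In CTR, a change in C_i flips the same bit in P_i only; the keystream is unaffected. Decrypting the received ciphertext:
P1: T = 0x40, S = E(K, T) = 0xE7; 0x22 ⊕ 0xE7 = 0xC5.
P2: T = 0x41, S = E(K, T) = 0xE6; 0x42 ⊕ 0xE6 = 0xA4.
P3: T = 0x42, S = E(K, T) = 0xE5; 0x99 ⊕ 0xE5 = 0x7C.
P4: T = 0x43, S = E(K, T) = 0xE4; 0x60 ⊕ 0xE4 = 0x84.
P5: T = 0x44, S = E(K, T) = 0xE3; 0xC3 ⊕ 0xE3 = 0x20.
Blocks that differ from the original plaintext: P3.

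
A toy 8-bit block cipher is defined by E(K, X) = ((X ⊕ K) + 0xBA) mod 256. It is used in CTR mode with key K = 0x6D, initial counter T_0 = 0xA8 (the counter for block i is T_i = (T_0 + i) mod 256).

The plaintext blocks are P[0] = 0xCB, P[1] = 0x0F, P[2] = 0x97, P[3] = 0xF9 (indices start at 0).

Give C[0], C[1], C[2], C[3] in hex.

C[0] = 0xB4, C[1] = 0x71, C[2] = 0x16, C[3] = 0x79

CTR encryption: S_i = E(K, T_i) where T_i is the counter for block i; C_i = P_i ⊕ S_i.
C[0]: T = 0xA8, S = E(K, T) = 0x7F; 0xCB ⊕ 0x7F = 0xB4.
C[1]: T = 0xA9, S = E(K, T) = 0x7E; 0x0F ⊕ 0x7E = 0x71.
C[2]: T = 0xAA, S = E(K, T) = 0x81; 0x97 ⊕ 0x81 = 0x16.
C[3]: T = 0xAB, S = E(K, T) = 0x80; 0xF9 ⊕ 0x80 = 0x79.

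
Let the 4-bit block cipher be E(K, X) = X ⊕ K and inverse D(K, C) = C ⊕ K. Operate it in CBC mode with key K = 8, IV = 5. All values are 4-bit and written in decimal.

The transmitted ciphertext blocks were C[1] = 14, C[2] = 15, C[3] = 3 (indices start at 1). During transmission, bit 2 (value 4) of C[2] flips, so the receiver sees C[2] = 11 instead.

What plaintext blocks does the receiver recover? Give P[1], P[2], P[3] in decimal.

CBC decryption: P_i = D(K, C_i) ⊕ C_{i−1}, with C_{0} = IV.
Only C[2] changed, to 11. In CBC, a change in C_i garbles P_i and flips the same bit in P_{i+1}. Decrypting the received ciphertext:
P[1]: D(K, 14) = 6; 6 ⊕ 5 = 3.
P[2]: D(K, 11) = 3; 3 ⊕ 14 = 13.
P[3]: D(K, 3) = 11; 11 ⊕ 11 = 0.
Blocks that differ from the original plaintext: P[2], P[3].

P[1] = 3, P[2] = 13, P[3] = 0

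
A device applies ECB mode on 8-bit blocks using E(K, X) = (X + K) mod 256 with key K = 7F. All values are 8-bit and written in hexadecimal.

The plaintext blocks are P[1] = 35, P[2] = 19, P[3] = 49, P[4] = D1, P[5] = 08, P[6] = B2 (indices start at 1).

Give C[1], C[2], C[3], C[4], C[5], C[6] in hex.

ECB encryption: C_i = E(K, P_i).
C[1]: E(K, 35) = B4.
C[2]: E(K, 19) = 98.
C[3]: E(K, 49) = C8.
C[4]: E(K, D1) = 50.
C[5]: E(K, 08) = 87.
C[6]: E(K, B2) = 31.

C[1] = B4, C[2] = 98, C[3] = C8, C[4] = 50, C[5] = 87, C[6] = 31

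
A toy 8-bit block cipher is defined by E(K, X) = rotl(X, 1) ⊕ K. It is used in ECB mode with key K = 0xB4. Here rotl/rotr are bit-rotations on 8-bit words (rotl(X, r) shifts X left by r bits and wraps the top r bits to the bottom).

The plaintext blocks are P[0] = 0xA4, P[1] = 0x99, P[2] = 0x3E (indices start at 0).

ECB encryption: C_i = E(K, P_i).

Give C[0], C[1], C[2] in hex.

C[0]: E(K, 0xA4) = 0xFD.
C[1]: E(K, 0x99) = 0x87.
C[2]: E(K, 0x3E) = 0xC8.

C[0] = 0xFD, C[1] = 0x87, C[2] = 0xC8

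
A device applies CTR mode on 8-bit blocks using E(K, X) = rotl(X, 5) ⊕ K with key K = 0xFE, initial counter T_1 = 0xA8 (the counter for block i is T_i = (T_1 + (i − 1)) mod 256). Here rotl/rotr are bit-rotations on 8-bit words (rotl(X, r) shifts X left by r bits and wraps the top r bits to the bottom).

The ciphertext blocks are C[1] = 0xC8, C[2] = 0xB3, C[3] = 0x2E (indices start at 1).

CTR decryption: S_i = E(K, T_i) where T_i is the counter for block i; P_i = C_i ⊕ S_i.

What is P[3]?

P[3] = 0x85

P[3]: T = 0xAA, S = E(K, T) = 0xAB; 0x2E ⊕ 0xAB = 0x85.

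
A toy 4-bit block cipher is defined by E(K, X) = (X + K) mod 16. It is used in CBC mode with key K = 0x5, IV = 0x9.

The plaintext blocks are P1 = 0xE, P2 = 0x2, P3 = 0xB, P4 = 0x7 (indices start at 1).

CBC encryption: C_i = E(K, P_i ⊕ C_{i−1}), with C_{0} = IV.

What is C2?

C1: P1 ⊕ 0x9 = 0x7; E(K, 0x7) = 0xC.
C2: P2 ⊕ 0xC = 0xE; E(K, 0xE) = 0x3.

C2 = 0x3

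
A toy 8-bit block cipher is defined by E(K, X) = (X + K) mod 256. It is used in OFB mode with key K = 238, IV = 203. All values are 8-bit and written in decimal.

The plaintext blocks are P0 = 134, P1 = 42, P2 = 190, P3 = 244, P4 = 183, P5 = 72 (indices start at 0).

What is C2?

C2 = 43

OFB encryption: S_i = E(K, S_{i−1}) with S_{−1} = IV; C_i = P_i ⊕ S_i.
C0: S = E(K, 203) = 185; 134 ⊕ 185 = 63.
C1: S = E(K, 185) = 167; 42 ⊕ 167 = 141.
C2: S = E(K, 167) = 149; 190 ⊕ 149 = 43.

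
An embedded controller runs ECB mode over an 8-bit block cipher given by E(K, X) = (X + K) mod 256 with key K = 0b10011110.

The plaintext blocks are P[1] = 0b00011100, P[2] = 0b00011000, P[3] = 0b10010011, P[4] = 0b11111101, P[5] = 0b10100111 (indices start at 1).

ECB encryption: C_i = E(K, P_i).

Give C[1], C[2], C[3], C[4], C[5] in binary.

C[1] = 0b10111010, C[2] = 0b10110110, C[3] = 0b00110001, C[4] = 0b10011011, C[5] = 0b01000101

C[1]: E(K, 0b00011100) = 0b10111010.
C[2]: E(K, 0b00011000) = 0b10110110.
C[3]: E(K, 0b10010011) = 0b00110001.
C[4]: E(K, 0b11111101) = 0b10011011.
C[5]: E(K, 0b10100111) = 0b01000101.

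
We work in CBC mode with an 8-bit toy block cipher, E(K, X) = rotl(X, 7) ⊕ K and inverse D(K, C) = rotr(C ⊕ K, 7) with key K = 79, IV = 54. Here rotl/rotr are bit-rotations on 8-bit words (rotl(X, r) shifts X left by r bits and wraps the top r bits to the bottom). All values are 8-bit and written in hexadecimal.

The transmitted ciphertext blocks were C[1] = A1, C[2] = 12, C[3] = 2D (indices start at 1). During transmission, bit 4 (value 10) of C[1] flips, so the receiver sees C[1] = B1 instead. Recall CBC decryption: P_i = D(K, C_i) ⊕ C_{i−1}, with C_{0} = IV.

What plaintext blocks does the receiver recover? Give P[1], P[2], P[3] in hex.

P[1] = C5, P[2] = 67, P[3] = BA

Only C[1] changed, to B1. In CBC, a change in C_i garbles P_i and flips the same bit in P_{i+1}. Decrypting the received ciphertext:
P[1]: D(K, B1) = 91; 91 ⊕ 54 = C5.
P[2]: D(K, 12) = D6; D6 ⊕ B1 = 67.
P[3]: D(K, 2D) = A8; A8 ⊕ 12 = BA.
Blocks that differ from the original plaintext: P[1], P[2].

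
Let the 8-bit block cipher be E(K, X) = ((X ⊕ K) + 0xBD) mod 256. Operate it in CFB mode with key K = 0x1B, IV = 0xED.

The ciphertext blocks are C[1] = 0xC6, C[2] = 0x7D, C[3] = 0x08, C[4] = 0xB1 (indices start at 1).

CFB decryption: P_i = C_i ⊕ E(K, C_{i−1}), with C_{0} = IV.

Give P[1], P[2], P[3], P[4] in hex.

P[1] = 0x75, P[2] = 0xE7, P[3] = 0x2B, P[4] = 0x61

P[1]: E(K, 0xED) = 0xB3; 0xC6 ⊕ 0xB3 = 0x75.
P[2]: E(K, 0xC6) = 0x9A; 0x7D ⊕ 0x9A = 0xE7.
P[3]: E(K, 0x7D) = 0x23; 0x08 ⊕ 0x23 = 0x2B.
P[4]: E(K, 0x08) = 0xD0; 0xB1 ⊕ 0xD0 = 0x61.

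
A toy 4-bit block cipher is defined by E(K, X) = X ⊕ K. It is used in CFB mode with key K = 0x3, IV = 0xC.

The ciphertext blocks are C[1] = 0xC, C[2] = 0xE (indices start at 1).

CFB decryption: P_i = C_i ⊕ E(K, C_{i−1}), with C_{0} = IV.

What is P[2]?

P[2]: E(K, 0xC) = 0xF; 0xE ⊕ 0xF = 0x1.

P[2] = 0x1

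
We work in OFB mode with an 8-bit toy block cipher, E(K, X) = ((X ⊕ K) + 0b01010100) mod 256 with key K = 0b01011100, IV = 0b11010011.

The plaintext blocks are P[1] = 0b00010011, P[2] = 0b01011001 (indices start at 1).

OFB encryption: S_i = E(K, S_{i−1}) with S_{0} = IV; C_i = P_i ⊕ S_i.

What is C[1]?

C[1]: S = E(K, 0b11010011) = 0b11100011; 0b00010011 ⊕ 0b11100011 = 0b11110000.

C[1] = 0b11110000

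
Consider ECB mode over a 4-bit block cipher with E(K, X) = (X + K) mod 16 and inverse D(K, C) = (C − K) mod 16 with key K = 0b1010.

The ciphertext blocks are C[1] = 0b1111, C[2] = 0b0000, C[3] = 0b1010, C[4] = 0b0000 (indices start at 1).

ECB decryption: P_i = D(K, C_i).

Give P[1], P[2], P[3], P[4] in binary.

P[1]: D(K, 0b1111) = 0b0101.
P[2]: D(K, 0b0000) = 0b0110.
P[3]: D(K, 0b1010) = 0b0000.
P[4]: D(K, 0b0000) = 0b0110.

P[1] = 0b0101, P[2] = 0b0110, P[3] = 0b0000, P[4] = 0b0110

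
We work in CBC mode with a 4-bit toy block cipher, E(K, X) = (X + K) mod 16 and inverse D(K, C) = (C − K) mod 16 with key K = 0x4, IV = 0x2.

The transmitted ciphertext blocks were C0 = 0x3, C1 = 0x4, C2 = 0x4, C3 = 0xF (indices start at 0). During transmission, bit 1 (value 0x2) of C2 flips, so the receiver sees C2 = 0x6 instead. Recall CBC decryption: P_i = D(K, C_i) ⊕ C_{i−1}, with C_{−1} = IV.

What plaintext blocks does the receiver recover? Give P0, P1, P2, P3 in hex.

Only C2 changed, to 0x6. In CBC, a change in C_i garbles P_i and flips the same bit in P_{i+1}. Decrypting the received ciphertext:
P0: D(K, 0x3) = 0xF; 0xF ⊕ 0x2 = 0xD.
P1: D(K, 0x4) = 0x0; 0x0 ⊕ 0x3 = 0x3.
P2: D(K, 0x6) = 0x2; 0x2 ⊕ 0x4 = 0x6.
P3: D(K, 0xF) = 0xB; 0xB ⊕ 0x6 = 0xD.
Blocks that differ from the original plaintext: P2, P3.

P0 = 0xD, P1 = 0x3, P2 = 0x6, P3 = 0xD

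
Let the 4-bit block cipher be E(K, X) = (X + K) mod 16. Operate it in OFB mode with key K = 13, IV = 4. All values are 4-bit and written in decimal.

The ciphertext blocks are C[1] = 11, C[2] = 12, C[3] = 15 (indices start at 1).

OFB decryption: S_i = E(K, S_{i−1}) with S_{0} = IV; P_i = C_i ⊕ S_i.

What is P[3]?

P[3] = 4

P[1]: S = E(K, 4) = 1; 11 ⊕ 1 = 10.
P[2]: S = E(K, 1) = 14; 12 ⊕ 14 = 2.
P[3]: S = E(K, 14) = 11; 15 ⊕ 11 = 4.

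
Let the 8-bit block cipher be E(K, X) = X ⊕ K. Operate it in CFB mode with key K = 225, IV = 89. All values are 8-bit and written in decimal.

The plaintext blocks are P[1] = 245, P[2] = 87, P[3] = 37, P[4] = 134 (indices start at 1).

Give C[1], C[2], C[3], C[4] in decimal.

CFB encryption: C_i = P_i ⊕ E(K, C_{i−1}), with C_{0} = IV.
C[1]: E(K, 89) = 184; 245 ⊕ 184 = 77.
C[2]: E(K, 77) = 172; 87 ⊕ 172 = 251.
C[3]: E(K, 251) = 26; 37 ⊕ 26 = 63.
C[4]: E(K, 63) = 222; 134 ⊕ 222 = 88.

C[1] = 77, C[2] = 251, C[3] = 63, C[4] = 88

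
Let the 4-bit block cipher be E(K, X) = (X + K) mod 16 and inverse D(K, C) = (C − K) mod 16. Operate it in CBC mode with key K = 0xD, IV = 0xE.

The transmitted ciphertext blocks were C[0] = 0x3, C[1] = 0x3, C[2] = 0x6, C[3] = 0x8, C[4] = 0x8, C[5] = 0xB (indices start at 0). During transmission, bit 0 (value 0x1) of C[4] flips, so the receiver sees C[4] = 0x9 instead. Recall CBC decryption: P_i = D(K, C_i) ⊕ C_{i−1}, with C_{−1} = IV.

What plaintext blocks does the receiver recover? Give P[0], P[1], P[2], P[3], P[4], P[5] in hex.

P[0] = 0x8, P[1] = 0x5, P[2] = 0xA, P[3] = 0xD, P[4] = 0x4, P[5] = 0x7

Only C[4] changed, to 0x9. In CBC, a change in C_i garbles P_i and flips the same bit in P_{i+1}. Decrypting the received ciphertext:
P[0]: D(K, 0x3) = 0x6; 0x6 ⊕ 0xE = 0x8.
P[1]: D(K, 0x3) = 0x6; 0x6 ⊕ 0x3 = 0x5.
P[2]: D(K, 0x6) = 0x9; 0x9 ⊕ 0x3 = 0xA.
P[3]: D(K, 0x8) = 0xB; 0xB ⊕ 0x6 = 0xD.
P[4]: D(K, 0x9) = 0xC; 0xC ⊕ 0x8 = 0x4.
P[5]: D(K, 0xB) = 0xE; 0xE ⊕ 0x9 = 0x7.
Blocks that differ from the original plaintext: P[4], P[5].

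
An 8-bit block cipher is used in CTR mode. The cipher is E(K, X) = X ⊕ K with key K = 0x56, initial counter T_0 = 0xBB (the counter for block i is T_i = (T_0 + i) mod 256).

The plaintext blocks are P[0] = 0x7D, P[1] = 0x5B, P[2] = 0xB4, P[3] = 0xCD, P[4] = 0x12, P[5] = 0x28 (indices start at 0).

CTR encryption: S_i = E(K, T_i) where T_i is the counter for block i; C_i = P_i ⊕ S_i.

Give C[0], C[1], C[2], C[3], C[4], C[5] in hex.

C[0] = 0x90, C[1] = 0xB1, C[2] = 0x5F, C[3] = 0x25, C[4] = 0xFB, C[5] = 0xBE

C[0]: T = 0xBB, S = E(K, T) = 0xED; 0x7D ⊕ 0xED = 0x90.
C[1]: T = 0xBC, S = E(K, T) = 0xEA; 0x5B ⊕ 0xEA = 0xB1.
C[2]: T = 0xBD, S = E(K, T) = 0xEB; 0xB4 ⊕ 0xEB = 0x5F.
C[3]: T = 0xBE, S = E(K, T) = 0xE8; 0xCD ⊕ 0xE8 = 0x25.
C[4]: T = 0xBF, S = E(K, T) = 0xE9; 0x12 ⊕ 0xE9 = 0xFB.
C[5]: T = 0xC0, S = E(K, T) = 0x96; 0x28 ⊕ 0x96 = 0xBE.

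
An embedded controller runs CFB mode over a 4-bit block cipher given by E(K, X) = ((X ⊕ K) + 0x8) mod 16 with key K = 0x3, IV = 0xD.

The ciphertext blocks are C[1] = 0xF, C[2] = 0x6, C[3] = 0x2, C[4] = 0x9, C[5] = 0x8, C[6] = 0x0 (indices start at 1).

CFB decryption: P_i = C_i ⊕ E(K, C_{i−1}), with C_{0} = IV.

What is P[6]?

P[6]: E(K, 0x8) = 0x3; 0x0 ⊕ 0x3 = 0x3.

P[6] = 0x3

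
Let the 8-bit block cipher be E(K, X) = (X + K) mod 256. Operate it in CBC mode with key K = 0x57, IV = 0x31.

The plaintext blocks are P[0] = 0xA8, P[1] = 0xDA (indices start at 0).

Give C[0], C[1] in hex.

CBC encryption: C_i = E(K, P_i ⊕ C_{i−1}), with C_{−1} = IV.
C[0]: P[0] ⊕ 0x31 = 0x99; E(K, 0x99) = 0xF0.
C[1]: P[1] ⊕ 0xF0 = 0x2A; E(K, 0x2A) = 0x81.

C[0] = 0xF0, C[1] = 0x81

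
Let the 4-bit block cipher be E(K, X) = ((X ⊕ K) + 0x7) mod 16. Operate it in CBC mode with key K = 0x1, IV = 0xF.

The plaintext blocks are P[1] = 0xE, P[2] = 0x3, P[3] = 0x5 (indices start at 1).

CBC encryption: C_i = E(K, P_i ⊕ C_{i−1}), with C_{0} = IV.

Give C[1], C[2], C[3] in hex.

C[1]: P[1] ⊕ 0xF = 0x1; E(K, 0x1) = 0x7.
C[2]: P[2] ⊕ 0x7 = 0x4; E(K, 0x4) = 0xC.
C[3]: P[3] ⊕ 0xC = 0x9; E(K, 0x9) = 0xF.

C[1] = 0x7, C[2] = 0xC, C[3] = 0xF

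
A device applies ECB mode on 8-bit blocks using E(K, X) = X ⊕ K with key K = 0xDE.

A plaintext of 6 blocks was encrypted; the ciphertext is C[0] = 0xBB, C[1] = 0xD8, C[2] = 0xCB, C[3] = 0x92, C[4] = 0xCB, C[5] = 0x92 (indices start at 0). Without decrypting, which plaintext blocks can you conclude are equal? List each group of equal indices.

ECB encrypts each block independently with the same key, so equal ciphertext blocks imply equal plaintext blocks.
C[2] = C[4] = 0xCB, so P[2] = P[4].
C[3] = C[5] = 0x92, so P[3] = P[5].

P[2] = P[4]; P[3] = P[5]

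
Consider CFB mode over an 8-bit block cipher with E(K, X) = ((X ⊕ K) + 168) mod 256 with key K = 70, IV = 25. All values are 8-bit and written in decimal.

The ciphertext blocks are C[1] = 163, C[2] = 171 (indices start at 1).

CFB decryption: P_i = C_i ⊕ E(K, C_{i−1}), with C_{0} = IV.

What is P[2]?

P[2] = 38

P[2]: E(K, 163) = 141; 171 ⊕ 141 = 38.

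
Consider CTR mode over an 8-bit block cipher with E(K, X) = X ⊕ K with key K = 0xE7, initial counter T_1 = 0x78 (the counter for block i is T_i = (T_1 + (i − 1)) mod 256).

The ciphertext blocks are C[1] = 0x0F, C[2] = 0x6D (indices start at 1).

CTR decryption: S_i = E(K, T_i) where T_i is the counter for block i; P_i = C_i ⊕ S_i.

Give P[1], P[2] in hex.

P[1] = 0x90, P[2] = 0xF3

P[1]: T = 0x78, S = E(K, T) = 0x9F; 0x0F ⊕ 0x9F = 0x90.
P[2]: T = 0x79, S = E(K, T) = 0x9E; 0x6D ⊕ 0x9E = 0xF3.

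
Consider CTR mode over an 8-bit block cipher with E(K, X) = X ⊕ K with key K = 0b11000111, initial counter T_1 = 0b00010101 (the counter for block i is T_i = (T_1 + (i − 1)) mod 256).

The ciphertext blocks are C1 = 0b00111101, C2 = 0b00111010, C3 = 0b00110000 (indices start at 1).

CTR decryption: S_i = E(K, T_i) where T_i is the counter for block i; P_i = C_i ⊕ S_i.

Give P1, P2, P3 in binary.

P1: T = 0b00010101, S = E(K, T) = 0b11010010; 0b00111101 ⊕ 0b11010010 = 0b11101111.
P2: T = 0b00010110, S = E(K, T) = 0b11010001; 0b00111010 ⊕ 0b11010001 = 0b11101011.
P3: T = 0b00010111, S = E(K, T) = 0b11010000; 0b00110000 ⊕ 0b11010000 = 0b11100000.

P1 = 0b11101111, P2 = 0b11101011, P3 = 0b11100000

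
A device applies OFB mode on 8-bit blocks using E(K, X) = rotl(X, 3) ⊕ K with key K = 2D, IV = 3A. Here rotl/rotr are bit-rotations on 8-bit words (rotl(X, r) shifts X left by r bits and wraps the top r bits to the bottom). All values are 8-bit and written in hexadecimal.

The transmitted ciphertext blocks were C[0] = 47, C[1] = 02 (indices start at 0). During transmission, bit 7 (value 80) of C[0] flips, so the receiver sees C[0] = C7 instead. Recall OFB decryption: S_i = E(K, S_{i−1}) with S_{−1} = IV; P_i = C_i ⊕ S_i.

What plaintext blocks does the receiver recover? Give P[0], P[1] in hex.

Only C[0] changed, to C7. In OFB, a change in C_i flips the same bit in P_i only; the keystream is unaffected. Decrypting the received ciphertext:
P[0]: S = E(K, 3A) = FC; C7 ⊕ FC = 3B.
P[1]: S = E(K, FC) = CA; 02 ⊕ CA = C8.
Blocks that differ from the original plaintext: P[0].

P[0] = 3B, P[1] = C8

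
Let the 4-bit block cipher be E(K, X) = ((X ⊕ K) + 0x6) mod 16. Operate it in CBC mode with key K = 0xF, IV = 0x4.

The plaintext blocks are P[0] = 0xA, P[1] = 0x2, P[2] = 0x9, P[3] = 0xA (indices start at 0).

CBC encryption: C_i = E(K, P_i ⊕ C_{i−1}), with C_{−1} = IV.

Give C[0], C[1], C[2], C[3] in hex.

C[0] = 0x7, C[1] = 0x0, C[2] = 0xC, C[3] = 0xF

C[0]: P[0] ⊕ 0x4 = 0xE; E(K, 0xE) = 0x7.
C[1]: P[1] ⊕ 0x7 = 0x5; E(K, 0x5) = 0x0.
C[2]: P[2] ⊕ 0x0 = 0x9; E(K, 0x9) = 0xC.
C[3]: P[3] ⊕ 0xC = 0x6; E(K, 0x6) = 0xF.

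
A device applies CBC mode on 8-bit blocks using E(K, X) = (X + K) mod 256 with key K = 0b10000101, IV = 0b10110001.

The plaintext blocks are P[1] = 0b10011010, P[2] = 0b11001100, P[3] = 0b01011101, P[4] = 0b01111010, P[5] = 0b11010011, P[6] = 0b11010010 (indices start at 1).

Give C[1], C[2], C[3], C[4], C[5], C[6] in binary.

CBC encryption: C_i = E(K, P_i ⊕ C_{i−1}), with C_{0} = IV.
C[1]: P[1] ⊕ 0b10110001 = 0b00101011; E(K, 0b00101011) = 0b10110000.
C[2]: P[2] ⊕ 0b10110000 = 0b01111100; E(K, 0b01111100) = 0b00000001.
C[3]: P[3] ⊕ 0b00000001 = 0b01011100; E(K, 0b01011100) = 0b11100001.
C[4]: P[4] ⊕ 0b11100001 = 0b10011011; E(K, 0b10011011) = 0b00100000.
C[5]: P[5] ⊕ 0b00100000 = 0b11110011; E(K, 0b11110011) = 0b01111000.
C[6]: P[6] ⊕ 0b01111000 = 0b10101010; E(K, 0b10101010) = 0b00101111.

C[1] = 0b10110000, C[2] = 0b00000001, C[3] = 0b11100001, C[4] = 0b00100000, C[5] = 0b01111000, C[6] = 0b00101111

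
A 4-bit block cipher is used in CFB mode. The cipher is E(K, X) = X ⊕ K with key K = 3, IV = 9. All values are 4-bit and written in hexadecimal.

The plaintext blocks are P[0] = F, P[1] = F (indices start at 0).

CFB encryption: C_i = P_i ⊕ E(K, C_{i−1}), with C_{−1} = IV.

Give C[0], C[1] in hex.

C[0]: E(K, 9) = A; F ⊕ A = 5.
C[1]: E(K, 5) = 6; F ⊕ 6 = 9.

C[0] = 5, C[1] = 9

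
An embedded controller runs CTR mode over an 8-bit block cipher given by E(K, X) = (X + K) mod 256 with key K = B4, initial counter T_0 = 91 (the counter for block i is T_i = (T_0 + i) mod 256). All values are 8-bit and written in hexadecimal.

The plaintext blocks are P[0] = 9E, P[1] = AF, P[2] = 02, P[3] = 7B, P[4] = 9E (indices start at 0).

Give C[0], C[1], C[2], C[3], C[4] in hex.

CTR encryption: S_i = E(K, T_i) where T_i is the counter for block i; C_i = P_i ⊕ S_i.
C[0]: T = 91, S = E(K, T) = 45; 9E ⊕ 45 = DB.
C[1]: T = 92, S = E(K, T) = 46; AF ⊕ 46 = E9.
C[2]: T = 93, S = E(K, T) = 47; 02 ⊕ 47 = 45.
C[3]: T = 94, S = E(K, T) = 48; 7B ⊕ 48 = 33.
C[4]: T = 95, S = E(K, T) = 49; 9E ⊕ 49 = D7.

C[0] = DB, C[1] = E9, C[2] = 45, C[3] = 33, C[4] = D7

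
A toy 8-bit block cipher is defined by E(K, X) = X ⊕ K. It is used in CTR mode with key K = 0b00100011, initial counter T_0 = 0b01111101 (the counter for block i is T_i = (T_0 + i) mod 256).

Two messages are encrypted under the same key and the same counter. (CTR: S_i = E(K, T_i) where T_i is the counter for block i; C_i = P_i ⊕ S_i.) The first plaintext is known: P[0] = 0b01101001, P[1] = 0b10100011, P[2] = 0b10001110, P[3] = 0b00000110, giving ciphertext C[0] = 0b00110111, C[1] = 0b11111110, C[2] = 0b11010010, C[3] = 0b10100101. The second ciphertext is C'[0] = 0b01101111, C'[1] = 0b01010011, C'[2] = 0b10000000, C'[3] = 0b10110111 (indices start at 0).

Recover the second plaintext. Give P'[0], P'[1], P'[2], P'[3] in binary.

P'[0] = 0b00110001, P'[1] = 0b00001110, P'[2] = 0b11011100, P'[3] = 0b00010100

In CTR with a reused counter, both messages share the same keystream S_i, so C_i ⊕ C'_i = P_i ⊕ P'_i and thus P'_i = P_i ⊕ C_i ⊕ C'_i.
P'[0]: 0b01101001 ⊕ 0b00110111 ⊕ 0b01101111 = 0b00110001.
P'[1]: 0b10100011 ⊕ 0b11111110 ⊕ 0b01010011 = 0b00001110.
P'[2]: 0b10001110 ⊕ 0b11010010 ⊕ 0b10000000 = 0b11011100.
P'[3]: 0b00000110 ⊕ 0b10100101 ⊕ 0b10110111 = 0b00010100.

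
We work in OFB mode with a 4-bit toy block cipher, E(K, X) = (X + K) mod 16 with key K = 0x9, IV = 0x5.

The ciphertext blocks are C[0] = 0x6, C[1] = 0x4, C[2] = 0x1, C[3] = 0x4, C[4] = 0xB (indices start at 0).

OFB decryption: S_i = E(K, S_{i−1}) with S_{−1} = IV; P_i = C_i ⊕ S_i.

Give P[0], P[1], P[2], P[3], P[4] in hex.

P[0] = 0x8, P[1] = 0x3, P[2] = 0x1, P[3] = 0xD, P[4] = 0x9

P[0]: S = E(K, 0x5) = 0xE; 0x6 ⊕ 0xE = 0x8.
P[1]: S = E(K, 0xE) = 0x7; 0x4 ⊕ 0x7 = 0x3.
P[2]: S = E(K, 0x7) = 0x0; 0x1 ⊕ 0x0 = 0x1.
P[3]: S = E(K, 0x0) = 0x9; 0x4 ⊕ 0x9 = 0xD.
P[4]: S = E(K, 0x9) = 0x2; 0xB ⊕ 0x2 = 0x9.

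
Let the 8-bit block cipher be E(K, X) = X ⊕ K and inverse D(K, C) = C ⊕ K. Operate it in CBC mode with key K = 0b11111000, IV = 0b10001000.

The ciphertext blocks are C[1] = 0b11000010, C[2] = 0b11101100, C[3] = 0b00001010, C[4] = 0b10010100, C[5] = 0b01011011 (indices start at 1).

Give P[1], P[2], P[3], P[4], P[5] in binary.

CBC decryption: P_i = D(K, C_i) ⊕ C_{i−1}, with C_{0} = IV.
P[1]: D(K, 0b11000010) = 0b00111010; 0b00111010 ⊕ 0b10001000 = 0b10110010.
P[2]: D(K, 0b11101100) = 0b00010100; 0b00010100 ⊕ 0b11000010 = 0b11010110.
P[3]: D(K, 0b00001010) = 0b11110010; 0b11110010 ⊕ 0b11101100 = 0b00011110.
P[4]: D(K, 0b10010100) = 0b01101100; 0b01101100 ⊕ 0b00001010 = 0b01100110.
P[5]: D(K, 0b01011011) = 0b10100011; 0b10100011 ⊕ 0b10010100 = 0b00110111.

P[1] = 0b10110010, P[2] = 0b11010110, P[3] = 0b00011110, P[4] = 0b01100110, P[5] = 0b00110111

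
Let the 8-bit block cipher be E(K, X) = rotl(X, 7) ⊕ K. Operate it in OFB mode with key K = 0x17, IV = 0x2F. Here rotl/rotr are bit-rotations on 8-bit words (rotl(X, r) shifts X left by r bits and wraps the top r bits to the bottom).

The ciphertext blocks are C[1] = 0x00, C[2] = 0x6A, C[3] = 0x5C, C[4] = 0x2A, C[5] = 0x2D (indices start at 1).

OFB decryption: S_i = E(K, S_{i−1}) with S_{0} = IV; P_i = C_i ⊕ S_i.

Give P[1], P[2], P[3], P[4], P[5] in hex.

P[1]: S = E(K, 0x2F) = 0x80; 0x00 ⊕ 0x80 = 0x80.
P[2]: S = E(K, 0x80) = 0x57; 0x6A ⊕ 0x57 = 0x3D.
P[3]: S = E(K, 0x57) = 0xBC; 0x5C ⊕ 0xBC = 0xE0.
P[4]: S = E(K, 0xBC) = 0x49; 0x2A ⊕ 0x49 = 0x63.
P[5]: S = E(K, 0x49) = 0xB3; 0x2D ⊕ 0xB3 = 0x9E.

P[1] = 0x80, P[2] = 0x3D, P[3] = 0xE0, P[4] = 0x63, P[5] = 0x9E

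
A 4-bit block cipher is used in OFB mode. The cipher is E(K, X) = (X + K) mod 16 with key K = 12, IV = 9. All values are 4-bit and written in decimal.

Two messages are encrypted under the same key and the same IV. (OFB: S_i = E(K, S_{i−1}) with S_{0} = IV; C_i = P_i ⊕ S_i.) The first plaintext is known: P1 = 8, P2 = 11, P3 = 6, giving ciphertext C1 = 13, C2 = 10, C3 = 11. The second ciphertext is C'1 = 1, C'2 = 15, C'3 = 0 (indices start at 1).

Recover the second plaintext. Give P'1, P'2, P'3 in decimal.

P'1 = 4, P'2 = 14, P'3 = 13

In OFB with a reused IV, both messages share the same keystream S_i, so C_i ⊕ C'_i = P_i ⊕ P'_i and thus P'_i = P_i ⊕ C_i ⊕ C'_i.
P'1: 8 ⊕ 13 ⊕ 1 = 4.
P'2: 11 ⊕ 10 ⊕ 15 = 14.
P'3: 6 ⊕ 11 ⊕ 0 = 13.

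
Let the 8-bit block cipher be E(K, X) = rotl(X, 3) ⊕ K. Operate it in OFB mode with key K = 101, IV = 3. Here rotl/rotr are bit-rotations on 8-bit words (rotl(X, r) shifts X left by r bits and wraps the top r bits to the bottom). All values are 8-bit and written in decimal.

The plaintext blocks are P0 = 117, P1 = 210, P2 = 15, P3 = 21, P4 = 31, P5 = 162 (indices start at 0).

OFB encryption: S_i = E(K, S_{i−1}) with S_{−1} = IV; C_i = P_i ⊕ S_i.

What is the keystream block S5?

53

C0: S = E(K, 3) = 125; 117 ⊕ 125 = 8.
C1: S = E(K, 125) = 142; 210 ⊕ 142 = 92.
C2: S = E(K, 142) = 17; 15 ⊕ 17 = 30.
C3: S = E(K, 17) = 237; 21 ⊕ 237 = 248.
C4: S = E(K, 237) = 10; 31 ⊕ 10 = 21.
C5: S = E(K, 10) = 53; 162 ⊕ 53 = 151.
So S5 = 53.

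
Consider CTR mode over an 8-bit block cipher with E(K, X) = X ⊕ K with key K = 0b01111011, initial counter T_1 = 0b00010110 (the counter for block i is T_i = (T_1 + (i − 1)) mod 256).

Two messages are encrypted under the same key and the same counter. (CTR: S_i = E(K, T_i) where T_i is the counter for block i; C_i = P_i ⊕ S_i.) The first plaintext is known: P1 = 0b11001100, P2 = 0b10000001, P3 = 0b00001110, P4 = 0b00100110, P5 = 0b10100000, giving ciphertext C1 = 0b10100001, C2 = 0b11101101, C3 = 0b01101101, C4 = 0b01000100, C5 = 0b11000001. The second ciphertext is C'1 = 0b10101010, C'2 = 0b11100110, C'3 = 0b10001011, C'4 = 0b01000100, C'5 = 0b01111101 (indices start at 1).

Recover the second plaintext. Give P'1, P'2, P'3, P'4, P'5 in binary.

P'1 = 0b11000111, P'2 = 0b10001010, P'3 = 0b11101000, P'4 = 0b00100110, P'5 = 0b00011100

In CTR with a reused counter, both messages share the same keystream S_i, so C_i ⊕ C'_i = P_i ⊕ P'_i and thus P'_i = P_i ⊕ C_i ⊕ C'_i.
P'1: 0b11001100 ⊕ 0b10100001 ⊕ 0b10101010 = 0b11000111.
P'2: 0b10000001 ⊕ 0b11101101 ⊕ 0b11100110 = 0b10001010.
P'3: 0b00001110 ⊕ 0b01101101 ⊕ 0b10001011 = 0b11101000.
P'4: 0b00100110 ⊕ 0b01000100 ⊕ 0b01000100 = 0b00100110.
P'5: 0b10100000 ⊕ 0b11000001 ⊕ 0b01111101 = 0b00011100.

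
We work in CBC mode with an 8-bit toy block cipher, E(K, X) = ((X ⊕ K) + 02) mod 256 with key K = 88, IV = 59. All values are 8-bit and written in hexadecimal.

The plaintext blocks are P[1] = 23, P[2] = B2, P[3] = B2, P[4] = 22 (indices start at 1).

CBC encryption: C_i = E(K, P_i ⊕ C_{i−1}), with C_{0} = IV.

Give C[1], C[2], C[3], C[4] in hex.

C[1] = F4, C[2] = D0, C[3] = EC, C[4] = 48

C[1]: P[1] ⊕ 59 = 7A; E(K, 7A) = F4.
C[2]: P[2] ⊕ F4 = 46; E(K, 46) = D0.
C[3]: P[3] ⊕ D0 = 62; E(K, 62) = EC.
C[4]: P[4] ⊕ EC = CE; E(K, CE) = 48.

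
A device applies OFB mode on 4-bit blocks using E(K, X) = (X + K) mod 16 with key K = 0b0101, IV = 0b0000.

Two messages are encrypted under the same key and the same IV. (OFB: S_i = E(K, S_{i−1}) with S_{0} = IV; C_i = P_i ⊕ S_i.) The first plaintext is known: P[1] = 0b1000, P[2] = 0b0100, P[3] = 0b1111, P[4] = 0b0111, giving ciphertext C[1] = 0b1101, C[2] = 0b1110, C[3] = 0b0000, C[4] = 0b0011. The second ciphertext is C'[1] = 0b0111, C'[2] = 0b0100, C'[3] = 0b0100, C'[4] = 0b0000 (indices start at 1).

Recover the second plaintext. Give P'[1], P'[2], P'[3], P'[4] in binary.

In OFB with a reused IV, both messages share the same keystream S_i, so C_i ⊕ C'_i = P_i ⊕ P'_i and thus P'_i = P_i ⊕ C_i ⊕ C'_i.
P'[1]: 0b1000 ⊕ 0b1101 ⊕ 0b0111 = 0b0010.
P'[2]: 0b0100 ⊕ 0b1110 ⊕ 0b0100 = 0b1110.
P'[3]: 0b1111 ⊕ 0b0000 ⊕ 0b0100 = 0b1011.
P'[4]: 0b0111 ⊕ 0b0011 ⊕ 0b0000 = 0b0100.

P'[1] = 0b0010, P'[2] = 0b1110, P'[3] = 0b1011, P'[4] = 0b0100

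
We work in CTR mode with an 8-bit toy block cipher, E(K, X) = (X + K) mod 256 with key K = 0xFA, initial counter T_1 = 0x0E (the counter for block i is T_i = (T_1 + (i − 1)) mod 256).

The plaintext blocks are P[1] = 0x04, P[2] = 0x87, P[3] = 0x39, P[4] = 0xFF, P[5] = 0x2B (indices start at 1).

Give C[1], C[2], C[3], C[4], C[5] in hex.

CTR encryption: S_i = E(K, T_i) where T_i is the counter for block i; C_i = P_i ⊕ S_i.
C[1]: T = 0x0E, S = E(K, T) = 0x08; 0x04 ⊕ 0x08 = 0x0C.
C[2]: T = 0x0F, S = E(K, T) = 0x09; 0x87 ⊕ 0x09 = 0x8E.
C[3]: T = 0x10, S = E(K, T) = 0x0A; 0x39 ⊕ 0x0A = 0x33.
C[4]: T = 0x11, S = E(K, T) = 0x0B; 0xFF ⊕ 0x0B = 0xF4.
C[5]: T = 0x12, S = E(K, T) = 0x0C; 0x2B ⊕ 0x0C = 0x27.

C[1] = 0x0C, C[2] = 0x8E, C[3] = 0x33, C[4] = 0xF4, C[5] = 0x27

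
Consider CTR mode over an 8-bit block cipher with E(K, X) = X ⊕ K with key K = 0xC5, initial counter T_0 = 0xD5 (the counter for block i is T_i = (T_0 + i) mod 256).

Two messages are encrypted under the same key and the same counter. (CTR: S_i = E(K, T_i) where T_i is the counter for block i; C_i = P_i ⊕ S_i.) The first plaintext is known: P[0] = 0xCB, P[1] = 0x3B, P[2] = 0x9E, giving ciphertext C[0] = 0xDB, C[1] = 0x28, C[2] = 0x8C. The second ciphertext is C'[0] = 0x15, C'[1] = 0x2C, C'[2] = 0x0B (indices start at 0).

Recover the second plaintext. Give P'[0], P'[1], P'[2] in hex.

P'[0] = 0x05, P'[1] = 0x3F, P'[2] = 0x19

In CTR with a reused counter, both messages share the same keystream S_i, so C_i ⊕ C'_i = P_i ⊕ P'_i and thus P'_i = P_i ⊕ C_i ⊕ C'_i.
P'[0]: 0xCB ⊕ 0xDB ⊕ 0x15 = 0x05.
P'[1]: 0x3B ⊕ 0x28 ⊕ 0x2C = 0x3F.
P'[2]: 0x9E ⊕ 0x8C ⊕ 0x0B = 0x19.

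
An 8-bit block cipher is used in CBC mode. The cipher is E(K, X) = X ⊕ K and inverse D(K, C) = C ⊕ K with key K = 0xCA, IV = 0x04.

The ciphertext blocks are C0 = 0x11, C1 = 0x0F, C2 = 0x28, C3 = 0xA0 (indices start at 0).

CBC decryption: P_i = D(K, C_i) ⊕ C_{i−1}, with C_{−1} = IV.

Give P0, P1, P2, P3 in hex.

P0: D(K, 0x11) = 0xDB; 0xDB ⊕ 0x04 = 0xDF.
P1: D(K, 0x0F) = 0xC5; 0xC5 ⊕ 0x11 = 0xD4.
P2: D(K, 0x28) = 0xE2; 0xE2 ⊕ 0x0F = 0xED.
P3: D(K, 0xA0) = 0x6A; 0x6A ⊕ 0x28 = 0x42.

P0 = 0xDF, P1 = 0xD4, P2 = 0xED, P3 = 0x42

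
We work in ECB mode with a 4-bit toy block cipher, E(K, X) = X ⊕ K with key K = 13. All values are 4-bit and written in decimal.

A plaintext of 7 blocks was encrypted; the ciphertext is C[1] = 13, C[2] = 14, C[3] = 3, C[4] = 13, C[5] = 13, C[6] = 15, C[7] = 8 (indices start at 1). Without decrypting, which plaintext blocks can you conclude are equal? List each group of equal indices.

ECB encrypts each block independently with the same key, so equal ciphertext blocks imply equal plaintext blocks.
C[1] = C[4] = C[5] = 13, so P[1] = P[4] = P[5].

P[1] = P[4] = P[5]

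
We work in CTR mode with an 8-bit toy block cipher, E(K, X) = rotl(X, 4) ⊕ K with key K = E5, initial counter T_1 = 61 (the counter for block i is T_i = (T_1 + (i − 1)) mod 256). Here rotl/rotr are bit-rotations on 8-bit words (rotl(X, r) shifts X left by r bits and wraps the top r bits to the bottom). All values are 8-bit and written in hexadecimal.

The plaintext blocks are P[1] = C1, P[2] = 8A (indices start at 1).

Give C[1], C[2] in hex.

CTR encryption: S_i = E(K, T_i) where T_i is the counter for block i; C_i = P_i ⊕ S_i.
C[1]: T = 61, S = E(K, T) = F3; C1 ⊕ F3 = 32.
C[2]: T = 62, S = E(K, T) = C3; 8A ⊕ C3 = 49.

C[1] = 32, C[2] = 49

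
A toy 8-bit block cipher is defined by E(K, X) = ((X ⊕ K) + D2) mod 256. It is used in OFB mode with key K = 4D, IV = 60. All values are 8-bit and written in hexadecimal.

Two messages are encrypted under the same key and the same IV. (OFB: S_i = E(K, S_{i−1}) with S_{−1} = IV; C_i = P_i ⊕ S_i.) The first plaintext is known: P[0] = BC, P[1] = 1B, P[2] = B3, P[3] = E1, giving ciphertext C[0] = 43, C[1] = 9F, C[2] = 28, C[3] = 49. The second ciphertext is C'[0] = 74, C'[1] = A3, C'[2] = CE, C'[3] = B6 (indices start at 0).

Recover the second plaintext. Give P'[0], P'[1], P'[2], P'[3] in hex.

P'[0] = 8B, P'[1] = 27, P'[2] = 55, P'[3] = 1E

In OFB with a reused IV, both messages share the same keystream S_i, so C_i ⊕ C'_i = P_i ⊕ P'_i and thus P'_i = P_i ⊕ C_i ⊕ C'_i.
P'[0]: BC ⊕ 43 ⊕ 74 = 8B.
P'[1]: 1B ⊕ 9F ⊕ A3 = 27.
P'[2]: B3 ⊕ 28 ⊕ CE = 55.
P'[3]: E1 ⊕ 49 ⊕ B6 = 1E.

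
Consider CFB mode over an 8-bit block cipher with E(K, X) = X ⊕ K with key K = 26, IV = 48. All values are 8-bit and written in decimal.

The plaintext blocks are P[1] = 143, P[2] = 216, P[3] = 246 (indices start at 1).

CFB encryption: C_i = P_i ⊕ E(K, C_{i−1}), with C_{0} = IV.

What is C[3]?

C[3] = 139

C[1]: E(K, 48) = 42; 143 ⊕ 42 = 165.
C[2]: E(K, 165) = 191; 216 ⊕ 191 = 103.
C[3]: E(K, 103) = 125; 246 ⊕ 125 = 139.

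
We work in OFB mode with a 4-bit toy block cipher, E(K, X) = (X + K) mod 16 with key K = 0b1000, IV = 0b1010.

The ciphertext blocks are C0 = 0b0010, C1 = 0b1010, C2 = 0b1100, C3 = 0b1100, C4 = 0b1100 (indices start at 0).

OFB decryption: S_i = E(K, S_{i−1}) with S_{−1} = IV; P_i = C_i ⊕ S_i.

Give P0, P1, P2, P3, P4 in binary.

P0: S = E(K, 0b1010) = 0b0010; 0b0010 ⊕ 0b0010 = 0b0000.
P1: S = E(K, 0b0010) = 0b1010; 0b1010 ⊕ 0b1010 = 0b0000.
P2: S = E(K, 0b1010) = 0b0010; 0b1100 ⊕ 0b0010 = 0b1110.
P3: S = E(K, 0b0010) = 0b1010; 0b1100 ⊕ 0b1010 = 0b0110.
P4: S = E(K, 0b1010) = 0b0010; 0b1100 ⊕ 0b0010 = 0b1110.

P0 = 0b0000, P1 = 0b0000, P2 = 0b1110, P3 = 0b0110, P4 = 0b1110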